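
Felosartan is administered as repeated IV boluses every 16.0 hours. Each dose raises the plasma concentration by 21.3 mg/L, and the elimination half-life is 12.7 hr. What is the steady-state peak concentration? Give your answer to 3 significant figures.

36.6 mg/L

k = ln 2 / 12.7 = 0.05458 hr⁻¹
Fraction remaining after one interval: e^(−kτ) = e^(−0.05458 × 16.0) = 0.4176
R = 1 / (1 − 0.4176) = 1.717
Css,max = 21.3 × 1.717 ≈ 36.6 mg/L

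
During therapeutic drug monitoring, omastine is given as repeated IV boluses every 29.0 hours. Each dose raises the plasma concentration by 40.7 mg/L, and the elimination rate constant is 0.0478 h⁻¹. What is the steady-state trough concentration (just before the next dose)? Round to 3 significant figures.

Fraction remaining after one interval: e^(−kτ) = e^(−0.04780 × 29.0) = 0.2500
R = 1 / (1 − 0.2500) = 1.333
Css,max = 40.7 × 1.333 = 54.27 mg/L
Css,min = Css,max × e^(−kτ) = 54.27 × 0.2500 ≈ 13.6 mg/L

13.6 mg/L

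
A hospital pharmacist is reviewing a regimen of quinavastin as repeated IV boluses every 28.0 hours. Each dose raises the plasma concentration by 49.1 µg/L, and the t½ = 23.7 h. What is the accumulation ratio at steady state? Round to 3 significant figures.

1.79

k = ln 2 / 23.7 = 0.02925 h⁻¹
Fraction remaining after one interval: e^(−kτ) = e^(−0.02925 × 28.0) = 0.4409
R = 1 / (1 − 0.4409) = 1 / 0.5591 ≈ 1.79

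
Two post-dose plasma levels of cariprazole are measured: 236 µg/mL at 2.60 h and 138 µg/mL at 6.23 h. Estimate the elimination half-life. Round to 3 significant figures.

4.69 hours

k = ln(C₁/C₂) / (t₂ − t₁) = ln(236/138) / (6.23 − 2.60)
  = 0.5366 / 3.630 = 0.1478 h⁻¹
t½ = ln 2 / k = ln 2 / 0.1478 ≈ 4.69 hours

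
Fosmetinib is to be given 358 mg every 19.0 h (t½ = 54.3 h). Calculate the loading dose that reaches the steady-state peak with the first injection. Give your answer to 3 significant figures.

k = ln 2 / 54.3 = 0.01277 h⁻¹
Accumulation ratio R = 1 / (1 − e^(−kτ)) = 1 / (1 − e^(−0.01277×19.0)) = 1 / (1 − 0.7846) = 4.643
Loading dose = maintenance dose × R = 358 × 4.643 ≈ 1660 mg

1660 mg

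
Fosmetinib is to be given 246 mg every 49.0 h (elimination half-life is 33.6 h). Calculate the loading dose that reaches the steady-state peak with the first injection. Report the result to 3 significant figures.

387 mg

k = ln 2 / 33.6 = 0.02063 h⁻¹
Accumulation ratio R = 1 / (1 − e^(−kτ)) = 1 / (1 − e^(−0.02063×49.0)) = 1 / (1 − 0.3639) = 1.572
Loading dose = maintenance dose × R = 246 × 1.572 ≈ 387 mg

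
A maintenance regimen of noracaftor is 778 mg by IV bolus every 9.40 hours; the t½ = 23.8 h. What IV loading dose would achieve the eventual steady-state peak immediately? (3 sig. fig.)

k = ln 2 / 23.8 = 0.02912 h⁻¹
Accumulation ratio R = 1 / (1 − e^(−kτ)) = 1 / (1 − e^(−0.02912×9.40)) = 1 / (1 − 0.7605) = 4.176
Loading dose = maintenance dose × R = 778 × 4.176 ≈ 3250 mg

3250 mg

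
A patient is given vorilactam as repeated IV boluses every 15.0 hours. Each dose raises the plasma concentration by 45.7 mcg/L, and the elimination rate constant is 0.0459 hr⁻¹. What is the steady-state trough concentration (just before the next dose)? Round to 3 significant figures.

Fraction remaining after one interval: e^(−kτ) = e^(−0.04590 × 15.0) = 0.5023
R = 1 / (1 − 0.5023) = 2.009
Css,max = 45.7 × 2.009 = 91.83 mcg/L
Css,min = Css,max × e^(−kτ) = 91.83 × 0.5023 ≈ 46.1 mcg/L

46.1 mcg/L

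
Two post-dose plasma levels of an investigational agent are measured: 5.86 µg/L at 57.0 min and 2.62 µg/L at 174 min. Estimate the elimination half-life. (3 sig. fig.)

101 minutes

k = ln(C₁/C₂) / (t₂ − t₁) = ln(5.86/2.62) / (174 − 57.0)
  = 0.8050 / 117.0 = 0.006880 min⁻¹
t½ = ln 2 / k = ln 2 / 0.006880 ≈ 101 minutes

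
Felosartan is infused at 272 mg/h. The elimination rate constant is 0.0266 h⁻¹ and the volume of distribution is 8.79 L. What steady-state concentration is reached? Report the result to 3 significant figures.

CL = k · V = 0.0266 × 8.79 = 0.2338 L/h
Css = rate / CL = 272 / 0.2338 ≈ 1160 µg/mL

1160 µg/mL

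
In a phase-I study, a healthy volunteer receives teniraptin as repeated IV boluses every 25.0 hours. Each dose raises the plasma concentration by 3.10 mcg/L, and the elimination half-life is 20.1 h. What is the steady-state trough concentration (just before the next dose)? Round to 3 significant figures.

2.27 mcg/L

k = ln 2 / 20.1 = 0.03448 h⁻¹
Fraction remaining after one interval: e^(−kτ) = e^(−0.03448 × 25.0) = 0.4223
R = 1 / (1 − 0.4223) = 1.731
Css,max = 3.10 × 1.731 = 5.366 mcg/L
Css,min = Css,max × e^(−kτ) = 5.366 × 0.4223 ≈ 2.27 mcg/L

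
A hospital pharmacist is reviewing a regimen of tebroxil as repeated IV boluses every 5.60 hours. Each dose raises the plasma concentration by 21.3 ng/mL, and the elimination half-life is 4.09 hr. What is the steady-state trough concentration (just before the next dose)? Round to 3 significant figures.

13.5 ng/mL

k = ln 2 / 4.09 = 0.1695 hr⁻¹
Fraction remaining after one interval: e^(−kτ) = e^(−0.1695 × 5.60) = 0.3871
R = 1 / (1 − 0.3871) = 1.632
Css,max = 21.3 × 1.632 = 34.75 ng/mL
Css,min = Css,max × e^(−kτ) = 34.75 × 0.3871 ≈ 13.5 ng/mL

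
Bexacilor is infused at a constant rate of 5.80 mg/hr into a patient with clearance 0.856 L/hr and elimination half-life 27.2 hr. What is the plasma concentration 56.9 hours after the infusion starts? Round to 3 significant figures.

Css = rate / CL = 5.80 / 0.856 = 6.776 µg/mL
k = ln 2 / 27.2 = 0.02548 hr⁻¹
C(t) = Css (1 − e^(−kt)) = 6.776 × (1 − e^(−1.450)) = 6.776 × 0.7654 ≈ 5.19 µg/mL

5.19 µg/mL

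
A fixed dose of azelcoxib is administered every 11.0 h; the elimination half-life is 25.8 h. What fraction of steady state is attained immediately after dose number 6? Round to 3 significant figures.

0.830

k = ln 2 / 25.8 = 0.02687 h⁻¹
f_n = 1 − e^(−nkτ) = 1 − e^(−6 × 0.02687 × 11.0) = 1 − e^(−1.773) = 1 − 0.1698 ≈ 0.830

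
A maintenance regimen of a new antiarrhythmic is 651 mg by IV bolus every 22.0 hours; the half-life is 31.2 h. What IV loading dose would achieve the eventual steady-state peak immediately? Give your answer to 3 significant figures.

1680 mg

k = ln 2 / 31.2 = 0.02222 h⁻¹
Accumulation ratio R = 1 / (1 − e^(−kτ)) = 1 / (1 − e^(−0.02222×22.0)) = 1 / (1 − 0.6134) = 2.587
Loading dose = maintenance dose × R = 651 × 2.587 ≈ 1680 mg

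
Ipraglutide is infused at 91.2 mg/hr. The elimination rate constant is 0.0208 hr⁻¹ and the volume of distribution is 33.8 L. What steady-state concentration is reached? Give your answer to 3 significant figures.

CL = k · V = 0.0208 × 33.8 = 0.7030 L/hr
Css = rate / CL = 91.2 / 0.7030 ≈ 130 µg/mL

130 µg/mL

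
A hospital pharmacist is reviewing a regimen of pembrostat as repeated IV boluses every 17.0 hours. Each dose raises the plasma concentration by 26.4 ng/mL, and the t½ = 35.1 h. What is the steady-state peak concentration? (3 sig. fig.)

k = ln 2 / 35.1 = 0.01975 h⁻¹
Fraction remaining after one interval: e^(−kτ) = e^(−0.01975 × 17.0) = 0.7148
R = 1 / (1 − 0.7148) = 3.507
Css,max = 26.4 × 3.507 ≈ 92.6 ng/mL

92.6 ng/mL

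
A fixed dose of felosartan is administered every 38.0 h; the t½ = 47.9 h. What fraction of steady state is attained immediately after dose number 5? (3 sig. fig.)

0.936

k = ln 2 / 47.9 = 0.01447 h⁻¹
f_n = 1 − e^(−nkτ) = 1 − e^(−5 × 0.01447 × 38.0) = 1 − e^(−2.749) = 1 − 0.06396 ≈ 0.936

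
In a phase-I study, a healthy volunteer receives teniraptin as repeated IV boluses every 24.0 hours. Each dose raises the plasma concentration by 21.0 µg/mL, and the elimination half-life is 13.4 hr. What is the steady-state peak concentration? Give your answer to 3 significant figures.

k = ln 2 / 13.4 = 0.05173 hr⁻¹
Fraction remaining after one interval: e^(−kτ) = e^(−0.05173 × 24.0) = 0.2890
R = 1 / (1 − 0.2890) = 1.406
Css,max = 21.0 × 1.406 ≈ 29.5 µg/mL

29.5 µg/mL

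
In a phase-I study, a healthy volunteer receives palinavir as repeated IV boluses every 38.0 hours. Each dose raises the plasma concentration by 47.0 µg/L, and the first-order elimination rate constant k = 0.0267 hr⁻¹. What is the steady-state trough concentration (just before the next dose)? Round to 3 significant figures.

26.7 µg/L

Fraction remaining after one interval: e^(−kτ) = e^(−0.02670 × 38.0) = 0.3625
R = 1 / (1 − 0.3625) = 1.569
Css,max = 47.0 × 1.569 = 73.73 µg/L
Css,min = Css,max × e^(−kτ) = 73.73 × 0.3625 ≈ 26.7 µg/L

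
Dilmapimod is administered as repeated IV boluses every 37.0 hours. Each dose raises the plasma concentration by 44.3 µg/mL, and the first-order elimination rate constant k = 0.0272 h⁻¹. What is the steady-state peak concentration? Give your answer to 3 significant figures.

69.8 µg/mL

Fraction remaining after one interval: e^(−kτ) = e^(−0.02720 × 37.0) = 0.3655
R = 1 / (1 − 0.3655) = 1.576
Css,max = 44.3 × 1.576 ≈ 69.8 µg/mL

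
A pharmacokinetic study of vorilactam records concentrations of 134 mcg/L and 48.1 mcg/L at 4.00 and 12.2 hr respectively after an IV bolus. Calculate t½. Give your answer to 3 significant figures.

k = ln(C₁/C₂) / (t₂ − t₁) = ln(134/48.1) / (12.2 − 4.00)
  = 1.025 / 8.200 = 0.1249 hr⁻¹
t½ = ln 2 / k = ln 2 / 0.1249 ≈ 5.55 hours

5.55 hours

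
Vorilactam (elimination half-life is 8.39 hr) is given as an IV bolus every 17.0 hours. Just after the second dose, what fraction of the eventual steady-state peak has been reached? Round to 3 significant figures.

0.940

k = ln 2 / 8.39 = 0.08262 hr⁻¹
f_n = 1 − e^(−nkτ) = 1 − e^(−2 × 0.08262 × 17.0) = 1 − e^(−2.809) = 1 − 0.06027 ≈ 0.940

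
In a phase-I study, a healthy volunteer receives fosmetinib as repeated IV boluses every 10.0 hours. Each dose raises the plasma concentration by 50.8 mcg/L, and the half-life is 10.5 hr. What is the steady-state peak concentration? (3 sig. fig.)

k = ln 2 / 10.5 = 0.06601 hr⁻¹
Fraction remaining after one interval: e^(−kτ) = e^(−0.06601 × 10.0) = 0.5168
R = 1 / (1 − 0.5168) = 2.069
Css,max = 50.8 × 2.069 ≈ 105 mcg/L

105 mcg/L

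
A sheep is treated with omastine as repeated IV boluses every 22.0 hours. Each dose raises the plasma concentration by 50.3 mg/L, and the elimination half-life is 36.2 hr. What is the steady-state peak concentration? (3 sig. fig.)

146 mg/L

k = ln 2 / 36.2 = 0.01915 hr⁻¹
Fraction remaining after one interval: e^(−kτ) = e^(−0.01915 × 22.0) = 0.6562
R = 1 / (1 − 0.6562) = 2.909
Css,max = 50.3 × 2.909 ≈ 146 mg/L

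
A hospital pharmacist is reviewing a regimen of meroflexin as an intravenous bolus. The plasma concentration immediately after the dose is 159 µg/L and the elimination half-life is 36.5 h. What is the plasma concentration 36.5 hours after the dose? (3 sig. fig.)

k = ln 2 / 36.5 = 0.01899 h⁻¹
36.5 h is 1.000 half-lives, so C = 159 × (1/2)^1.000 = 159 × 0.5000 ≈ 79.5 µg/L

79.5 µg/L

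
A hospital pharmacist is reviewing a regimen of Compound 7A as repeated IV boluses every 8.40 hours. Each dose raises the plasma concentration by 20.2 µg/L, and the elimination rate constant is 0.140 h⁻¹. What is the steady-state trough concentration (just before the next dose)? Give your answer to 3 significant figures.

Fraction remaining after one interval: e^(−kτ) = e^(−0.1400 × 8.40) = 0.3085
R = 1 / (1 − 0.3085) = 1.446
Css,max = 20.2 × 1.446 = 29.21 µg/L
Css,min = Css,max × e^(−kτ) = 29.21 × 0.3085 ≈ 9.01 µg/L

9.01 µg/L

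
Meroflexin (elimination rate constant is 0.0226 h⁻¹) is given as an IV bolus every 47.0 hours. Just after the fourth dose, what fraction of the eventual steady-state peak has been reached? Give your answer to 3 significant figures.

f_n = 1 − e^(−nkτ) = 1 − e^(−4 × 0.02260 × 47.0) = 1 − e^(−4.249) = 1 − 0.01428 ≈ 0.986

0.986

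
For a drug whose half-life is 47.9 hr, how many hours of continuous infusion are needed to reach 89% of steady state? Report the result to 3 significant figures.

153 hours

k = ln 2 / 47.9 = 0.01447 hr⁻¹
f = 1 − e^(−kt)  ⇒  t = −ln(1 − f) / k
t = −ln(1 − 0.89) / 0.01447 = 2.207 / 0.01447 ≈ 153 hours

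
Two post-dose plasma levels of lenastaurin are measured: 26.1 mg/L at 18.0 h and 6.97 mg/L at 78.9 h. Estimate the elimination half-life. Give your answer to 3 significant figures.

k = ln(C₁/C₂) / (t₂ − t₁) = ln(26.1/6.97) / (78.9 − 18.0)
  = 1.320 / 60.90 = 0.02168 h⁻¹
t½ = ln 2 / k = ln 2 / 0.02168 ≈ 32.0 hours

32.0 hours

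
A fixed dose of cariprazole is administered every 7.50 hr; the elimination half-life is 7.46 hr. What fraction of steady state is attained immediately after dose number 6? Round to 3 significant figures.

0.985

k = ln 2 / 7.46 = 0.09292 hr⁻¹
f_n = 1 − e^(−nkτ) = 1 − e^(−6 × 0.09292 × 7.50) = 1 − e^(−4.181) = 1 − 0.01528 ≈ 0.985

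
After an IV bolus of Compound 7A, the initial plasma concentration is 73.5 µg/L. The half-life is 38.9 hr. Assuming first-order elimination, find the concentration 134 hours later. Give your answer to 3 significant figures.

6.75 µg/L

k = ln 2 / 38.9 = 0.01782 hr⁻¹
134 hr is 3.445 half-lives, so C = 73.5 × (1/2)^3.445 = 73.5 × 0.09184 ≈ 6.75 µg/L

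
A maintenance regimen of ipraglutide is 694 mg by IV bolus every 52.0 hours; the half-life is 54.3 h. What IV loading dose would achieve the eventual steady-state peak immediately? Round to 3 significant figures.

1430 mg

k = ln 2 / 54.3 = 0.01277 h⁻¹
Accumulation ratio R = 1 / (1 − e^(−kτ)) = 1 / (1 − e^(−0.01277×52.0)) = 1 / (1 − 0.5149) = 2.061
Loading dose = maintenance dose × R = 694 × 2.061 ≈ 1430 mg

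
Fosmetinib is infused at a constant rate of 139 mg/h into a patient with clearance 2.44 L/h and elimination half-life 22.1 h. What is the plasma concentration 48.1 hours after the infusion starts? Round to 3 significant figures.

44.4 µg/mL

Css = rate / CL = 139 / 2.44 = 56.97 µg/mL
k = ln 2 / 22.1 = 0.03136 h⁻¹
C(t) = Css (1 − e^(−kt)) = 56.97 × (1 − e^(−1.509)) = 56.97 × 0.7788 ≈ 44.4 µg/mL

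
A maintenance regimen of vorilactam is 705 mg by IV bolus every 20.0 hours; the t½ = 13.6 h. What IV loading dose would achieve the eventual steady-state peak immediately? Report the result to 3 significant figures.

1100 mg

k = ln 2 / 13.6 = 0.05097 h⁻¹
Accumulation ratio R = 1 / (1 − e^(−kτ)) = 1 / (1 − e^(−0.05097×20.0)) = 1 / (1 − 0.3608) = 1.565
Loading dose = maintenance dose × R = 705 × 1.565 ≈ 1100 mg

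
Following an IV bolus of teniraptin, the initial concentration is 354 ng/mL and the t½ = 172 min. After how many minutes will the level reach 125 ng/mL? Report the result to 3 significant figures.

258 minutes

k = ln 2 / 172 = 0.004030 min⁻¹
C(t) = C₀ e^(−kt)  ⇒  t = ln(C₀/C) / k
t = ln(354/125) / 0.004030 = 1.041 / 0.004030 ≈ 258 minutes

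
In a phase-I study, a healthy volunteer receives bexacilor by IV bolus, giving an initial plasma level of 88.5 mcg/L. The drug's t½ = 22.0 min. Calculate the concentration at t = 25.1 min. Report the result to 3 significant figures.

k = ln 2 / 22.0 = 0.03151 min⁻¹
25.1 min is 1.141 half-lives, so C = 88.5 × (1/2)^1.141 = 88.5 × 0.4535 ≈ 40.1 mcg/L

40.1 mcg/L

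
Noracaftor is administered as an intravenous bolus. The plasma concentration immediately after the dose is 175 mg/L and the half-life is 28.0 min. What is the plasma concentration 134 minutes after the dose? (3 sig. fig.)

6.34 mg/L

k = ln 2 / 28.0 = 0.02476 min⁻¹
134 min is 4.786 half-lives, so C = 175 × (1/2)^4.786 = 175 × 0.03625 ≈ 6.34 mg/L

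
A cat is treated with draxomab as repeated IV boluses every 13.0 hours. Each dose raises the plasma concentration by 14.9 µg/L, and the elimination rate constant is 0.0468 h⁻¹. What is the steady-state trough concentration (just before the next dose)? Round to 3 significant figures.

Fraction remaining after one interval: e^(−kτ) = e^(−0.04680 × 13.0) = 0.5442
R = 1 / (1 − 0.5442) = 2.194
Css,max = 14.9 × 2.194 = 32.69 µg/L
Css,min = Css,max × e^(−kτ) = 32.69 × 0.5442 ≈ 17.8 µg/L

17.8 µg/L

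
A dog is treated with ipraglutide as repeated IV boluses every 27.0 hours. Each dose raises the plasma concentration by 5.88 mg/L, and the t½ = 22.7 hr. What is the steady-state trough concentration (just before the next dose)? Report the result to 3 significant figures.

4.59 mg/L

k = ln 2 / 22.7 = 0.03054 hr⁻¹
Fraction remaining after one interval: e^(−kτ) = e^(−0.03054 × 27.0) = 0.4385
R = 1 / (1 − 0.4385) = 1.781
Css,max = 5.88 × 1.781 = 10.47 mg/L
Css,min = Css,max × e^(−kτ) = 10.47 × 0.4385 ≈ 4.59 mg/L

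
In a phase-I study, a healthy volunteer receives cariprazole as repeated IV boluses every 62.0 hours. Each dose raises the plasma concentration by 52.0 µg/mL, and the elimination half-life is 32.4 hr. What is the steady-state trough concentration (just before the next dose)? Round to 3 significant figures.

18.8 µg/mL

k = ln 2 / 32.4 = 0.02139 hr⁻¹
Fraction remaining after one interval: e^(−kτ) = e^(−0.02139 × 62.0) = 0.2654
R = 1 / (1 − 0.2654) = 1.361
Css,max = 52.0 × 1.361 = 70.79 µg/mL
Css,min = Css,max × e^(−kτ) = 70.79 × 0.2654 ≈ 18.8 µg/mL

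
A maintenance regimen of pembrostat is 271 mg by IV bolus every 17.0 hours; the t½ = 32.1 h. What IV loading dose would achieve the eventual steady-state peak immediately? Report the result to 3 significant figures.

k = ln 2 / 32.1 = 0.02159 h⁻¹
Accumulation ratio R = 1 / (1 − e^(−kτ)) = 1 / (1 − e^(−0.02159×17.0)) = 1 / (1 − 0.6927) = 3.255
Loading dose = maintenance dose × R = 271 × 3.255 ≈ 882 mg

882 mg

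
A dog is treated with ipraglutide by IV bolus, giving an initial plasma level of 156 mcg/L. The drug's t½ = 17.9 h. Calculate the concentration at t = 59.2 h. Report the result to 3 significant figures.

k = ln 2 / 17.9 = 0.03872 h⁻¹
59.2 h is 3.307 half-lives, so C = 156 × (1/2)^3.307 = 156 × 0.1010 ≈ 15.8 mcg/L

15.8 mcg/L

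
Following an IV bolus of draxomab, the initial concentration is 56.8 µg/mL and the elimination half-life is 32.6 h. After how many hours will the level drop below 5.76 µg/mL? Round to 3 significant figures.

108 hours

k = ln 2 / 32.6 = 0.02126 h⁻¹
C(t) = C₀ e^(−kt)  ⇒  t = ln(C₀/C) / k
t = ln(56.8/5.76) / 0.02126 = 2.289 / 0.02126 ≈ 108 hours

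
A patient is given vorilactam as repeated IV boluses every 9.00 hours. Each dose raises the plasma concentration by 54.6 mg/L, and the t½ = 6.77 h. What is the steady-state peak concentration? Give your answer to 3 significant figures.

90.7 mg/L

k = ln 2 / 6.77 = 0.1024 h⁻¹
Fraction remaining after one interval: e^(−kτ) = e^(−0.1024 × 9.00) = 0.3979
R = 1 / (1 − 0.3979) = 1.661
Css,max = 54.6 × 1.661 ≈ 90.7 mg/L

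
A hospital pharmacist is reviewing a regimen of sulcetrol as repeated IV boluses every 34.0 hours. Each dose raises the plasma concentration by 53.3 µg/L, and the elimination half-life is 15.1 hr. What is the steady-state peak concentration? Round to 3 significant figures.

k = ln 2 / 15.1 = 0.04590 hr⁻¹
Fraction remaining after one interval: e^(−kτ) = e^(−0.04590 × 34.0) = 0.2100
R = 1 / (1 − 0.2100) = 1.266
Css,max = 53.3 × 1.266 ≈ 67.5 µg/L

67.5 µg/L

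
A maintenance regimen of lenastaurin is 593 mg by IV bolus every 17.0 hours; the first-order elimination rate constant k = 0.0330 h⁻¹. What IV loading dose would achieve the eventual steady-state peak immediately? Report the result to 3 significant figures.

1380 mg

Accumulation ratio R = 1 / (1 − e^(−kτ)) = 1 / (1 − e^(−0.03300×17.0)) = 1 / (1 − 0.5706) = 2.329
Loading dose = maintenance dose × R = 593 × 2.329 ≈ 1380 mg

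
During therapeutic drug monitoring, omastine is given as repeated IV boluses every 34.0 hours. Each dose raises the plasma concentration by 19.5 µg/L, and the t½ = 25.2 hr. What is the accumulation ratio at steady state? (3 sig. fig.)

1.65

k = ln 2 / 25.2 = 0.02751 hr⁻¹
Fraction remaining after one interval: e^(−kτ) = e^(−0.02751 × 34.0) = 0.3925
R = 1 / (1 − 0.3925) = 1 / 0.6075 ≈ 1.65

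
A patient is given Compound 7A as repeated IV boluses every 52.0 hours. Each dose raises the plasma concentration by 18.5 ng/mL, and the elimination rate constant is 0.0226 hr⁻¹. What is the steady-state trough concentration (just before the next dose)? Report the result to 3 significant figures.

8.26 ng/mL

Fraction remaining after one interval: e^(−kτ) = e^(−0.02260 × 52.0) = 0.3088
R = 1 / (1 − 0.3088) = 1.447
Css,max = 18.5 × 1.447 = 26.76 ng/mL
Css,min = Css,max × e^(−kτ) = 26.76 × 0.3088 ≈ 8.26 ng/mL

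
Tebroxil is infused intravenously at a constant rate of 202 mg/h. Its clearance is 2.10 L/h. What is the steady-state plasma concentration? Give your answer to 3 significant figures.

Css = infusion rate / CL = 202 / 2.10 ≈ 96.2 mg/L

96.2 mg/L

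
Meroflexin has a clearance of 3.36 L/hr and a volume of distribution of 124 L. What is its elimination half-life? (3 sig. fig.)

k = CL / V = 3.36 / 124 = 0.02710 hr⁻¹
t½ = ln 2 / k = ln 2 / 0.02710 ≈ 25.6 hours

25.6 hours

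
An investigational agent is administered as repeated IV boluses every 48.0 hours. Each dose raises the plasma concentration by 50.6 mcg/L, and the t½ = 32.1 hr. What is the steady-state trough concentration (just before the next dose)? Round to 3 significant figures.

27.8 mcg/L

k = ln 2 / 32.1 = 0.02159 hr⁻¹
Fraction remaining after one interval: e^(−kτ) = e^(−0.02159 × 48.0) = 0.3547
R = 1 / (1 − 0.3547) = 1.550
Css,max = 50.6 × 1.550 = 78.41 mcg/L
Css,min = Css,max × e^(−kτ) = 78.41 × 0.3547 ≈ 27.8 mcg/L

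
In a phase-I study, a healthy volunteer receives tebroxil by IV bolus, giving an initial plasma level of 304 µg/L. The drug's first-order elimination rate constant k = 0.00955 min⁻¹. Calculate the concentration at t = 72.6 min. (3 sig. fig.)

152 µg/L

C(t) = C₀ e^(−kt) = 304 × e^(−0.009550 × 72.6) = 304 × e^(−0.6933) = 304 × 0.4999 ≈ 152 µg/L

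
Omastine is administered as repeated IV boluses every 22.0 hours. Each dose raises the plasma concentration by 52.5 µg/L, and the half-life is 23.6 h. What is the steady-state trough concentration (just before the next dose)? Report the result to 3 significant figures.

k = ln 2 / 23.6 = 0.02937 h⁻¹
Fraction remaining after one interval: e^(−kτ) = e^(−0.02937 × 22.0) = 0.5241
R = 1 / (1 − 0.5241) = 2.101
Css,max = 52.5 × 2.101 = 110.3 µg/L
Css,min = Css,max × e^(−kτ) = 110.3 × 0.5241 ≈ 57.8 µg/L

57.8 µg/L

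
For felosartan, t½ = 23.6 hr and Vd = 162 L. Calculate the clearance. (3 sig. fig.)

4.76 L/hr

k = ln 2 / t½ = ln 2 / 23.6 = 0.02937 hr⁻¹
CL = k · V = 0.02937 × 162 ≈ 4.76 L/hr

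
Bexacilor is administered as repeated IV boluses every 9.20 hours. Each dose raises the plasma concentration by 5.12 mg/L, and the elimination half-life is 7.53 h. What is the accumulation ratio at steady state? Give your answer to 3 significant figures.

1.75

k = ln 2 / 7.53 = 0.09205 h⁻¹
Fraction remaining after one interval: e^(−kτ) = e^(−0.09205 × 9.20) = 0.4288
R = 1 / (1 − 0.4288) = 1 / 0.5712 ≈ 1.75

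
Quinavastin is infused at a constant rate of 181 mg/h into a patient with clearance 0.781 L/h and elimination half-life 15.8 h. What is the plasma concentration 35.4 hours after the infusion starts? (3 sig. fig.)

Css = rate / CL = 181 / 0.781 = 231.8 µg/mL
k = ln 2 / 15.8 = 0.04387 h⁻¹
C(t) = Css (1 − e^(−kt)) = 231.8 × (1 − e^(−1.553)) = 231.8 × 0.7884 ≈ 183 µg/mL

183 µg/mL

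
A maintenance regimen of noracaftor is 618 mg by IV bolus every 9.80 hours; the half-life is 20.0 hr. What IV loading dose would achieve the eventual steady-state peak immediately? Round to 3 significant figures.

k = ln 2 / 20.0 = 0.03466 hr⁻¹
Accumulation ratio R = 1 / (1 − e^(−kτ)) = 1 / (1 − e^(−0.03466×9.80)) = 1 / (1 − 0.7120) = 3.473
Loading dose = maintenance dose × R = 618 × 3.473 ≈ 2150 mg

2150 mg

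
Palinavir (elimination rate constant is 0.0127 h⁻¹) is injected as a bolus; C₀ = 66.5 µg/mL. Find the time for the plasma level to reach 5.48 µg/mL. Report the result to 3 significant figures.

C(t) = C₀ e^(−kt)  ⇒  t = ln(C₀/C) / k
t = ln(66.5/5.48) / 0.01270 = 2.496 / 0.01270 ≈ 197 hours

197 hours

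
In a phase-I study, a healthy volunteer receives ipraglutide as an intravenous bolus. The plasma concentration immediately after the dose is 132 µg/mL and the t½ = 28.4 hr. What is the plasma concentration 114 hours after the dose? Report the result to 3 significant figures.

k = ln 2 / 28.4 = 0.02441 hr⁻¹
114 hr is 4.014 half-lives, so C = 132 × (1/2)^4.014 = 132 × 0.06189 ≈ 8.17 µg/mL

8.17 µg/mL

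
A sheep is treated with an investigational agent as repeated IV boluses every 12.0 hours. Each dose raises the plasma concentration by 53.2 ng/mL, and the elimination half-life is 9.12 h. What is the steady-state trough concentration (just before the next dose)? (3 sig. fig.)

35.7 ng/mL

k = ln 2 / 9.12 = 0.07600 h⁻¹
Fraction remaining after one interval: e^(−kτ) = e^(−0.07600 × 12.0) = 0.4017
R = 1 / (1 − 0.4017) = 1.671
Css,max = 53.2 × 1.671 = 88.92 ng/mL
Css,min = Css,max × e^(−kτ) = 88.92 × 0.4017 ≈ 35.7 ng/mL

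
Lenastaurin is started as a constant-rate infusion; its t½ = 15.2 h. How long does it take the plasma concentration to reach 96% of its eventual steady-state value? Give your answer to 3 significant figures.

k = ln 2 / 15.2 = 0.04560 h⁻¹
f = 1 − e^(−kt)  ⇒  t = −ln(1 − f) / k
t = −ln(1 − 0.96) / 0.04560 = 3.219 / 0.04560 ≈ 70.6 hours

70.6 hours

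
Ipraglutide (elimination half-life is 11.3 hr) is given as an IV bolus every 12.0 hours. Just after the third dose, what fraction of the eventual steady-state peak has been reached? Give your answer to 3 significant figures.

k = ln 2 / 11.3 = 0.06134 hr⁻¹
f_n = 1 − e^(−nkτ) = 1 − e^(−3 × 0.06134 × 12.0) = 1 − e^(−2.208) = 1 − 0.1099 ≈ 0.890

0.890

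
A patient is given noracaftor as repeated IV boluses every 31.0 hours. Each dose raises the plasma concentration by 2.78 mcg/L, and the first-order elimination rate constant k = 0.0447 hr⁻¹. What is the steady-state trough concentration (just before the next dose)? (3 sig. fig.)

0.927 mcg/L

Fraction remaining after one interval: e^(−kτ) = e^(−0.04470 × 31.0) = 0.2501
R = 1 / (1 − 0.2501) = 1.334
Css,max = 2.78 × 1.334 = 3.707 mcg/L
Css,min = Css,max × e^(−kτ) = 3.707 × 0.2501 ≈ 0.927 mcg/L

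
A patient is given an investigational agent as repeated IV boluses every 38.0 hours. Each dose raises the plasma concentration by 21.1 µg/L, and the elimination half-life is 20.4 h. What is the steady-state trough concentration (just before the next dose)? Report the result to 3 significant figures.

k = ln 2 / 20.4 = 0.03398 h⁻¹
Fraction remaining after one interval: e^(−kτ) = e^(−0.03398 × 38.0) = 0.2750
R = 1 / (1 − 0.2750) = 1.379
Css,max = 21.1 × 1.379 = 29.10 µg/L
Css,min = Css,max × e^(−kτ) = 29.10 × 0.2750 ≈ 8.00 µg/L

8.00 µg/L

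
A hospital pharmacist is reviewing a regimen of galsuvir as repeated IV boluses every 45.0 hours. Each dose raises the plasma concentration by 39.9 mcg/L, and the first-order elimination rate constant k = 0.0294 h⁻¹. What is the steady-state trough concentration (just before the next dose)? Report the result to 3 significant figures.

14.5 mcg/L

Fraction remaining after one interval: e^(−kτ) = e^(−0.02940 × 45.0) = 0.2663
R = 1 / (1 − 0.2663) = 1.363
Css,max = 39.9 × 1.363 = 54.38 mcg/L
Css,min = Css,max × e^(−kτ) = 54.38 × 0.2663 ≈ 14.5 mcg/L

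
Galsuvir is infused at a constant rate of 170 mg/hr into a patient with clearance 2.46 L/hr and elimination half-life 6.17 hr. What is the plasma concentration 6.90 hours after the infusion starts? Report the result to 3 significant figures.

37.3 µg/mL

Css = rate / CL = 170 / 2.46 = 69.11 µg/mL
k = ln 2 / 6.17 = 0.1123 hr⁻¹
C(t) = Css (1 − e^(−kt)) = 69.11 × (1 − e^(−0.7752)) = 69.11 × 0.5394 ≈ 37.3 µg/mL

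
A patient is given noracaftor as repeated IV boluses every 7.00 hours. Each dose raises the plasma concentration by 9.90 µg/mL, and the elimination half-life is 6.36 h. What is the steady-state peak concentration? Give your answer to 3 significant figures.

k = ln 2 / 6.36 = 0.1090 h⁻¹
Fraction remaining after one interval: e^(−kτ) = e^(−0.1090 × 7.00) = 0.4663
R = 1 / (1 − 0.4663) = 1.874
Css,max = 9.90 × 1.874 ≈ 18.6 µg/mL

18.6 µg/mL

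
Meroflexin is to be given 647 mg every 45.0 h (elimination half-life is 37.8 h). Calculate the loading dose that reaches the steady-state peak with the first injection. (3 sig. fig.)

1150 mg

k = ln 2 / 37.8 = 0.01834 h⁻¹
Accumulation ratio R = 1 / (1 − e^(−kτ)) = 1 / (1 − e^(−0.01834×45.0)) = 1 / (1 − 0.4382) = 1.780
Loading dose = maintenance dose × R = 647 × 1.780 ≈ 1150 mg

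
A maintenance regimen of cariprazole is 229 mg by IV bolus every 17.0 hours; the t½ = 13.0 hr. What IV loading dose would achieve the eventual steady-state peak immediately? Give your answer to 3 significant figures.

k = ln 2 / 13.0 = 0.05332 hr⁻¹
Accumulation ratio R = 1 / (1 − e^(−kτ)) = 1 / (1 − e^(−0.05332×17.0)) = 1 / (1 − 0.4040) = 1.678
Loading dose = maintenance dose × R = 229 × 1.678 ≈ 384 mg

384 mg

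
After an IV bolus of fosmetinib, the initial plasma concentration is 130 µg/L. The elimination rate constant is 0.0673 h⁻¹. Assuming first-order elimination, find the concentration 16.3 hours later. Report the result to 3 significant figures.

C(t) = C₀ e^(−kt) = 130 × e^(−0.06730 × 16.3) = 130 × e^(−1.097) = 130 × 0.3339 ≈ 43.4 µg/L

43.4 µg/L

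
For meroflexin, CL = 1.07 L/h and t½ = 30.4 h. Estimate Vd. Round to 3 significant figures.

k = ln 2 / t½ = ln 2 / 30.4 = 0.02280 h⁻¹
V = CL / k = 1.07 / 0.02280 ≈ 46.9 L

46.9 L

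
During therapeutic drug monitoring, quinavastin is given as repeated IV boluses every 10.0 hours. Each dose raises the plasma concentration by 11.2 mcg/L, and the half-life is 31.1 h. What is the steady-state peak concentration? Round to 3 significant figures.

56.1 mcg/L

k = ln 2 / 31.1 = 0.02229 h⁻¹
Fraction remaining after one interval: e^(−kτ) = e^(−0.02229 × 10.0) = 0.8002
R = 1 / (1 − 0.8002) = 5.005
Css,max = 11.2 × 5.005 ≈ 56.1 mcg/L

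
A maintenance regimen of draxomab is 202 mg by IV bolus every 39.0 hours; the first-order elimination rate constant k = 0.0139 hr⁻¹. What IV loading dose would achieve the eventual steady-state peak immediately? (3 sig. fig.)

483 mg

Accumulation ratio R = 1 / (1 − e^(−kτ)) = 1 / (1 − e^(−0.01390×39.0)) = 1 / (1 − 0.5815) = 2.390
Loading dose = maintenance dose × R = 202 × 2.390 ≈ 483 mg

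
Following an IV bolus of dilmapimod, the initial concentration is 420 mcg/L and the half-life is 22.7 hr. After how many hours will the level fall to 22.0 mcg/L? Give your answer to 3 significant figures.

96.6 hours

k = ln 2 / 22.7 = 0.03054 hr⁻¹
C(t) = C₀ e^(−kt)  ⇒  t = ln(C₀/C) / k
t = ln(420/22.0) / 0.03054 = 2.949 / 0.03054 ≈ 96.6 hours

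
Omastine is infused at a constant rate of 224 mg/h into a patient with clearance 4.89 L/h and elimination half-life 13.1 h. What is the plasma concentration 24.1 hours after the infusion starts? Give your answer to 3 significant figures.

33.0 µg/mL

Css = rate / CL = 224 / 4.89 = 45.81 µg/mL
k = ln 2 / 13.1 = 0.05291 h⁻¹
C(t) = Css (1 − e^(−kt)) = 45.81 × (1 − e^(−1.275)) = 45.81 × 0.7206 ≈ 33.0 µg/mL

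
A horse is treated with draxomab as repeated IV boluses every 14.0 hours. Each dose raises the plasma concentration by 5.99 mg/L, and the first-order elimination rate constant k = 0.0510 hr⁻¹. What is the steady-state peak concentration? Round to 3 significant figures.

Fraction remaining after one interval: e^(−kτ) = e^(−0.05100 × 14.0) = 0.4897
R = 1 / (1 − 0.4897) = 1.960
Css,max = 5.99 × 1.960 ≈ 11.7 mg/L

11.7 mg/L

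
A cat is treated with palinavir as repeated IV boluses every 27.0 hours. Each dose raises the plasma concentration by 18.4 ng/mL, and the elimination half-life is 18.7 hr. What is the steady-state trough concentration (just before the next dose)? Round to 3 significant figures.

10.7 ng/mL

k = ln 2 / 18.7 = 0.03707 hr⁻¹
Fraction remaining after one interval: e^(−kτ) = e^(−0.03707 × 27.0) = 0.3676
R = 1 / (1 − 0.3676) = 1.581
Css,max = 18.4 × 1.581 = 29.09 ng/mL
Css,min = Css,max × e^(−kτ) = 29.09 × 0.3676 ≈ 10.7 ng/mL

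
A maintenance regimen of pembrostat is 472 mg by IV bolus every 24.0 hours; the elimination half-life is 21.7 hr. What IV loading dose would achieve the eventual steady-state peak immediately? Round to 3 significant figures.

882 mg

k = ln 2 / 21.7 = 0.03194 hr⁻¹
Accumulation ratio R = 1 / (1 − e^(−kτ)) = 1 / (1 − e^(−0.03194×24.0)) = 1 / (1 − 0.4646) = 1.868
Loading dose = maintenance dose × R = 472 × 1.868 ≈ 882 mg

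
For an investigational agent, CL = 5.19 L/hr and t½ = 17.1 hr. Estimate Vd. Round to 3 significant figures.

128 L

k = ln 2 / t½ = ln 2 / 17.1 = 0.04053 hr⁻¹
V = CL / k = 5.19 / 0.04053 ≈ 128 L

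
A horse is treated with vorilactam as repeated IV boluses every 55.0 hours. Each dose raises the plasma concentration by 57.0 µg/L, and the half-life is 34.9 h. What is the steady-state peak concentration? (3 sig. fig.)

85.8 µg/L

k = ln 2 / 34.9 = 0.01986 h⁻¹
Fraction remaining after one interval: e^(−kτ) = e^(−0.01986 × 55.0) = 0.3354
R = 1 / (1 − 0.3354) = 1.505
Css,max = 57.0 × 1.505 ≈ 85.8 µg/L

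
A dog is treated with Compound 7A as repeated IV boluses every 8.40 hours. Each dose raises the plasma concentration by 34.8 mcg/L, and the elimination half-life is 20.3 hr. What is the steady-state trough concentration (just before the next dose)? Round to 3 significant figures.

105 mcg/L

k = ln 2 / 20.3 = 0.03415 hr⁻¹
Fraction remaining after one interval: e^(−kτ) = e^(−0.03415 × 8.40) = 0.7506
R = 1 / (1 − 0.7506) = 4.010
Css,max = 34.8 × 4.010 = 139.6 mcg/L
Css,min = Css,max × e^(−kτ) = 139.6 × 0.7506 ≈ 105 mcg/L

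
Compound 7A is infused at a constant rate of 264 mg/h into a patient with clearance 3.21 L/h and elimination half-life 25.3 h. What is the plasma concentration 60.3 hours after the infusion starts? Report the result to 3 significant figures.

Css = rate / CL = 264 / 3.21 = 82.24 µg/mL
k = ln 2 / 25.3 = 0.02740 h⁻¹
C(t) = Css (1 − e^(−kt)) = 82.24 × (1 − e^(−1.652)) = 82.24 × 0.8083 ≈ 66.5 µg/mL

66.5 µg/mL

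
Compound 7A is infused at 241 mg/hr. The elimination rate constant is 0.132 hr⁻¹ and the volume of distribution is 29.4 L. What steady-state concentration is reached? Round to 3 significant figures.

CL = k · V = 0.132 × 29.4 = 3.881 L/hr
Css = rate / CL = 241 / 3.881 ≈ 62.1 mg/L

62.1 mg/L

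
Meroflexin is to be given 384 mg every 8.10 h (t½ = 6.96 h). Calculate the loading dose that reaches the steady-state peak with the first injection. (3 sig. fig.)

k = ln 2 / 6.96 = 0.09959 h⁻¹
Accumulation ratio R = 1 / (1 − e^(−kτ)) = 1 / (1 − e^(−0.09959×8.10)) = 1 / (1 − 0.4463) = 1.806
Loading dose = maintenance dose × R = 384 × 1.806 ≈ 694 mg

694 mg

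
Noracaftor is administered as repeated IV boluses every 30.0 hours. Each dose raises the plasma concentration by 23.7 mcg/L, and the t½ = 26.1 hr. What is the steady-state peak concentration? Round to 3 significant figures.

43.2 mcg/L

k = ln 2 / 26.1 = 0.02656 hr⁻¹
Fraction remaining after one interval: e^(−kτ) = e^(−0.02656 × 30.0) = 0.4508
R = 1 / (1 − 0.4508) = 1.821
Css,max = 23.7 × 1.821 ≈ 43.2 mcg/L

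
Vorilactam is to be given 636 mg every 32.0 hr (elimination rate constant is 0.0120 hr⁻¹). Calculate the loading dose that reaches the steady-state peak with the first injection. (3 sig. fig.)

Accumulation ratio R = 1 / (1 − e^(−kτ)) = 1 / (1 − e^(−0.01200×32.0)) = 1 / (1 − 0.6811) = 3.136
Loading dose = maintenance dose × R = 636 × 3.136 ≈ 1990 mg

1990 mg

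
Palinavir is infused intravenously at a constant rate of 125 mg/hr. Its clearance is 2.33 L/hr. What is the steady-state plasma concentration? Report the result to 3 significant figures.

Css = infusion rate / CL = 125 / 2.33 ≈ 53.6 µg/mL

53.6 µg/mL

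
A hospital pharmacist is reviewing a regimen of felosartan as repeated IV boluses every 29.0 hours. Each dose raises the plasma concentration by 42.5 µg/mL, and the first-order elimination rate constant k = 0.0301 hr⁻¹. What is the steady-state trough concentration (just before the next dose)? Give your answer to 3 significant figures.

Fraction remaining after one interval: e^(−kτ) = e^(−0.03010 × 29.0) = 0.4177
R = 1 / (1 − 0.4177) = 1.717
Css,max = 42.5 × 1.717 = 72.99 µg/mL
Css,min = Css,max × e^(−kτ) = 72.99 × 0.4177 ≈ 30.5 µg/mL

30.5 µg/mL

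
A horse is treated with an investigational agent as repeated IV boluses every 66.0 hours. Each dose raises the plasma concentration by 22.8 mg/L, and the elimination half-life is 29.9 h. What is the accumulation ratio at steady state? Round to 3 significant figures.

k = ln 2 / 29.9 = 0.02318 h⁻¹
Fraction remaining after one interval: e^(−kτ) = e^(−0.02318 × 66.0) = 0.2165
R = 1 / (1 − 0.2165) = 1 / 0.7835 ≈ 1.28

1.28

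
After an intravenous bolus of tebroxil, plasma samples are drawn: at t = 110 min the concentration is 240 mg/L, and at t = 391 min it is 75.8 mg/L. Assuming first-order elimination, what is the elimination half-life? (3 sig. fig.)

k = ln(C₁/C₂) / (t₂ − t₁) = ln(240/75.8) / (391 − 110)
  = 1.153 / 281.0 = 0.004102 min⁻¹
t½ = ln 2 / k = ln 2 / 0.004102 ≈ 169 minutes

169 minutes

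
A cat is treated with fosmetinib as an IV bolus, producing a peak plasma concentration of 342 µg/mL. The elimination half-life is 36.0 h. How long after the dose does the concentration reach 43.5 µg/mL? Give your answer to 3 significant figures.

k = ln 2 / 36.0 = 0.01925 h⁻¹
C(t) = C₀ e^(−kt)  ⇒  t = ln(C₀/C) / k
t = ln(342/43.5) / 0.01925 = 2.062 / 0.01925 ≈ 107 hours

107 hours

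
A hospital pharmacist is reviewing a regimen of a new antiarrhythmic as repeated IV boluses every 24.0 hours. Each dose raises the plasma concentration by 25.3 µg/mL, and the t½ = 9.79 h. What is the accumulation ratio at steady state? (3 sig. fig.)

1.22

k = ln 2 / 9.79 = 0.07080 h⁻¹
Fraction remaining after one interval: e^(−kτ) = e^(−0.07080 × 24.0) = 0.1828
R = 1 / (1 − 0.1828) = 1 / 0.8172 ≈ 1.22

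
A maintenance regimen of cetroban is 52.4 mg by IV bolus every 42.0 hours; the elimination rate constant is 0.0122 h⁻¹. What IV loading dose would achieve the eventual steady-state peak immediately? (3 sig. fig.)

Accumulation ratio R = 1 / (1 − e^(−kτ)) = 1 / (1 − e^(−0.01220×42.0)) = 1 / (1 − 0.5991) = 2.494
Loading dose = maintenance dose × R = 52.4 × 2.494 ≈ 131 mg

131 mg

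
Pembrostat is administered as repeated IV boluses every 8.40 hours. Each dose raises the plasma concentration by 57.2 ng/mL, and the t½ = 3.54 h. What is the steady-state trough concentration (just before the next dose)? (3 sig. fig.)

13.7 ng/mL

k = ln 2 / 3.54 = 0.1958 h⁻¹
Fraction remaining after one interval: e^(−kτ) = e^(−0.1958 × 8.40) = 0.1931
R = 1 / (1 − 0.1931) = 1.239
Css,max = 57.2 × 1.239 = 70.89 ng/mL
Css,min = Css,max × e^(−kτ) = 70.89 × 0.1931 ≈ 13.7 ng/mL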